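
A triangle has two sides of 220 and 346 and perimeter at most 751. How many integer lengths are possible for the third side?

Triangle inequality: 126 < x < 566. Perimeter ≤ 751 gives x ≤ 751 − 220 − 346 = 185.
So 126 < x ≤ 185; integers 127 through 185: 59 values.

59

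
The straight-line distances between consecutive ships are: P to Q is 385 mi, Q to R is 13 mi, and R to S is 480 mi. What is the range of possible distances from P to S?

82 ≤ PS ≤ 878 mi

The maximum is all hops collinear in one direction: 385 + 13 + 480 = 878.
The longest hop is 480; the others sum to 398. Folding the others back against it leaves at least 480 − 398 = 82.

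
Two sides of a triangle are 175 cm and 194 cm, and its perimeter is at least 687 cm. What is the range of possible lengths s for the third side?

318 ≤ s < 369 cm

Triangle inequality alone gives 19 < s < 369.
The perimeter condition gives s ≥ 687 − 175 − 194 = 318.
Intersecting the two: 318 ≤ s < 369.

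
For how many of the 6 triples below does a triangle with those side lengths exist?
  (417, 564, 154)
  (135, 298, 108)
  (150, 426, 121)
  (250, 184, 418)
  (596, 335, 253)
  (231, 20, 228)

(154,417,564): 154+417 > 564 → valid
(108,135,298): 108+135 ≤ 298 → not valid
(121,150,426): 121+150 ≤ 426 → not valid
(184,250,418): 184+250 > 418 → valid
(253,335,596): 253+335 ≤ 596 → not valid
(20,228,231): 20+228 > 231 → valid
3 of the 6 triples form a triangle.

3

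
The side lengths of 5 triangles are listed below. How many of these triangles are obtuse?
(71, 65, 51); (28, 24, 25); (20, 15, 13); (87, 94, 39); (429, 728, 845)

1

(71,65,51): 51²+65² = 6826 > 5041 = 71² → acute
(28,24,25): 24²+25² = 1201 > 784 = 28² → acute
(20,15,13): 13²+15² = 394 < 400 = 20² → obtuse
(87,94,39): 39²+87² = 9090 > 8836 = 94² → acute
(429,728,845): 429²+728² = 714025 = 845² → right
1 of the 5 is obtuse.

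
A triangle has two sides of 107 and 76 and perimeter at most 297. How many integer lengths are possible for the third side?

83

Triangle inequality: 31 < x < 183. Perimeter ≤ 297 gives x ≤ 297 − 107 − 76 = 114.
So 31 < x ≤ 114; integers 32 through 114: 83 values.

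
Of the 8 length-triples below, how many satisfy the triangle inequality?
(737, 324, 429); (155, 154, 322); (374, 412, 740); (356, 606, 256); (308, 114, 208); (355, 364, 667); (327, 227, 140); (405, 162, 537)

(324,429,737): 324+429 > 737 → valid
(154,155,322): 154+155 ≤ 322 → not valid
(374,412,740): 374+412 > 740 → valid
(256,356,606): 256+356 > 606 → valid
(114,208,308): 114+208 > 308 → valid
(355,364,667): 355+364 > 667 → valid
(140,227,327): 140+227 > 327 → valid
(162,405,537): 162+405 > 537 → valid
7 of the 8 triples form a triangle.

7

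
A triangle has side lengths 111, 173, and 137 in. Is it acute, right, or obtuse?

Compare the square of the longest side to the sum of squares of the other two: 111² + 137² = 31090 > 29929 = 173².

acute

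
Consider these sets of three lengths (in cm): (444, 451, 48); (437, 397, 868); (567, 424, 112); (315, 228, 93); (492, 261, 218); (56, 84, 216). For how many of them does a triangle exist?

2

(48,444,451): 48+444 > 451 → valid
(397,437,868): 397+437 ≤ 868 → not valid
(112,424,567): 112+424 ≤ 567 → not valid
(93,228,315): 93+228 > 315 → valid
(218,261,492): 218+261 ≤ 492 → not valid
(56,84,216): 56+84 ≤ 216 → not valid
2 of the 6 triples form a triangle.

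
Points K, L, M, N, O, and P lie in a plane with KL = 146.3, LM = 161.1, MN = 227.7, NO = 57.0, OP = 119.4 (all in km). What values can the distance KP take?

0 ≤ KP ≤ 711.5 km

The maximum is all hops collinear in one direction: 146.3 + 161.1 + 227.7 + 57.0 + 119.4 = 711.5.
The longest hop is 227.7; the others sum to 483.8. Since 227.7 ≤ 483.8, the path can fold back on itself completely, so the minimum distance is 0.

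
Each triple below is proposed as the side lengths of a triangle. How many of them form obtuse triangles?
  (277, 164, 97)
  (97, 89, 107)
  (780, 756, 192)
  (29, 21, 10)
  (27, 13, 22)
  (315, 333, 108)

(277,164,97): 97+164 ≤ 277, not a triangle
(97,89,107): 89²+97² = 17330 > 11449 = 107² → acute
(780,756,192): 192²+756² = 608400 = 780² → right
(29,21,10): 10²+21² = 541 < 841 = 29² → obtuse
(27,13,22): 13²+22² = 653 < 729 = 27² → obtuse
(315,333,108): 108²+315² = 110889 = 333² → right
2 of the 6 are obtuse.

2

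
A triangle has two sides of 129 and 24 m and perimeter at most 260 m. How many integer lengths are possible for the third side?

2

Triangle inequality: 105 < x < 153. Perimeter ≤ 260 gives x ≤ 260 − 129 − 24 = 107.
So 105 < x ≤ 107; integers 106 through 107: 2 values.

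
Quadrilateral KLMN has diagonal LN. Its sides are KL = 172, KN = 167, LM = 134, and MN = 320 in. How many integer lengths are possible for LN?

152

From triangle KLN: 5 < LN < 339.
From triangle MLN: 186 < LN < 454.
Intersection: 186 < LN < 339, so integers 187 through 338: 152 values.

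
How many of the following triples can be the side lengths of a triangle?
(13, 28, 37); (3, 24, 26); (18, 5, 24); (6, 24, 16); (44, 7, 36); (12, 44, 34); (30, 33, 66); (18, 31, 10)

3

(13,28,37): 13+28 > 37 → valid
(3,24,26): 3+24 > 26 → valid
(5,18,24): 5+18 ≤ 24 → not valid
(6,16,24): 6+16 ≤ 24 → not valid
(7,36,44): 7+36 ≤ 44 → not valid
(12,34,44): 12+34 > 44 → valid
(30,33,66): 30+33 ≤ 66 → not valid
(10,18,31): 10+18 ≤ 31 → not valid
3 of the 8 triples form a triangle.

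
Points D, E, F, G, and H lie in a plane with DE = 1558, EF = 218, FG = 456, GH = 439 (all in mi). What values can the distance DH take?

The maximum is all hops collinear in one direction: 1558 + 218 + 456 + 439 = 2671.
The longest hop is 1558; the others sum to 1113. Folding the others back against it leaves at least 1558 − 1113 = 445.

445 ≤ DH ≤ 2671 mi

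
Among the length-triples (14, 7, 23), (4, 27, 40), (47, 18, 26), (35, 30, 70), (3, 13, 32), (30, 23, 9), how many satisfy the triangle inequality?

(7,14,23): 7+14 ≤ 23 → not valid
(4,27,40): 4+27 ≤ 40 → not valid
(18,26,47): 18+26 ≤ 47 → not valid
(30,35,70): 30+35 ≤ 70 → not valid
(3,13,32): 3+13 ≤ 32 → not valid
(9,23,30): 9+23 > 30 → valid
1 of the 6 triples forms a triangle.

1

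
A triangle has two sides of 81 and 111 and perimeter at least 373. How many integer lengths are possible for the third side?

Triangle inequality: 30 < x < 192. Perimeter ≥ 373 gives x ≥ 373 − 81 − 111 = 181.
So 181 ≤ x < 192; integers 181 through 191: 11 values.

11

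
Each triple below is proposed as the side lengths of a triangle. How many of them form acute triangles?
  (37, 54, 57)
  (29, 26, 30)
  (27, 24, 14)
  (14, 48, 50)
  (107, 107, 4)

4

(37,54,57): 37²+54² = 4285 > 3249 = 57² → acute
(29,26,30): 26²+29² = 1517 > 900 = 30² → acute
(27,24,14): 14²+24² = 772 > 729 = 27² → acute
(14,48,50): 14²+48² = 2500 = 50² → right
(107,107,4): 4²+107² = 11465 > 11449 = 107² → acute
4 of the 5 are acute.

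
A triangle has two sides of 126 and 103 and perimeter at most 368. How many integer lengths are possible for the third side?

116

Triangle inequality: 23 < x < 229. Perimeter ≤ 368 gives x ≤ 368 − 126 − 103 = 139.
So 23 < x ≤ 139; integers 24 through 139: 116 values.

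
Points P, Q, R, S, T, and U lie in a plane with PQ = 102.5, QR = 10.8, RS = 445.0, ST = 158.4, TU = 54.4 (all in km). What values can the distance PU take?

118.9 ≤ PU ≤ 771.1 km

The maximum is all hops collinear in one direction: 102.5 + 10.8 + 445.0 + 158.4 + 54.4 = 771.1.
The longest hop is 445.0; the others sum to 326.1. Folding the others back against it leaves at least 445.0 − 326.1 = 118.9.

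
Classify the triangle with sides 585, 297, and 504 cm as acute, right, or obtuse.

right

Compare the square of the longest side to the sum of squares of the other two: 297² + 504² = 342225 = 585².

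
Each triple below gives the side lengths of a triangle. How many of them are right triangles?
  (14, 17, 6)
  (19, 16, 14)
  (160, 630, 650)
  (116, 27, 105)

(14,17,6): 6²+14² = 232 < 289 = 17² → obtuse
(19,16,14): 14²+16² = 452 > 361 = 19² → acute
(160,630,650): 160²+630² = 422500 = 650² → right
(116,27,105): 27²+105² = 11754 < 13456 = 116² → obtuse
1 of the 4 is right.

1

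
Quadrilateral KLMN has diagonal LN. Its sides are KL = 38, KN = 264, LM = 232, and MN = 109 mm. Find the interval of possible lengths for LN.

226 < LN < 302

From triangle KLN: |38 − 264| < LN < 38 + 264, i.e. 226 < LN < 302.
From triangle MLN: 123 < LN < 341.
Both must hold, so LN lies in the intersection.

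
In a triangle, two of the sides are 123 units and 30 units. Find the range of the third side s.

By the triangle inequality, s must be less than 123 + 30 = 153 and greater than |123 − 30| = 93.

93 < s < 153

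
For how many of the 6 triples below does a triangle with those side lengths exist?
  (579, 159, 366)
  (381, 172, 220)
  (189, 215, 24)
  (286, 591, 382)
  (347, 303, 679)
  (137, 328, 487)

(159,366,579): 159+366 ≤ 579 → not valid
(172,220,381): 172+220 > 381 → valid
(24,189,215): 24+189 ≤ 215 → not valid
(286,382,591): 286+382 > 591 → valid
(303,347,679): 303+347 ≤ 679 → not valid
(137,328,487): 137+328 ≤ 487 → not valid
2 of the 6 triples form a triangle.

2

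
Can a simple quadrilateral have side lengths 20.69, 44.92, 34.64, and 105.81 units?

No

For a quadrilateral, each side must be shorter than the sum of the others.
Here the longest side is 105.81, but the remaining 3 sides sum to only 100.25.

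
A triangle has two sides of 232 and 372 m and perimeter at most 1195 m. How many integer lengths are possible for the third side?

Triangle inequality: 140 < x < 604. Perimeter ≤ 1195 gives x ≤ 1195 − 232 − 372 = 591.
So 140 < x ≤ 591; integers 141 through 591: 451 values.

451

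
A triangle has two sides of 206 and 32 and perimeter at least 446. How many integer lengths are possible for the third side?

30

Triangle inequality: 174 < x < 238. Perimeter ≥ 446 gives x ≥ 446 − 206 − 32 = 208.
So 208 ≤ x < 238; integers 208 through 237: 30 values.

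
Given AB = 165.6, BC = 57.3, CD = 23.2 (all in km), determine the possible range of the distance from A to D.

The maximum is all hops collinear in one direction: 165.6 + 57.3 + 23.2 = 246.1.
The longest hop is 165.6; the others sum to 80.5. Folding the others back against it leaves at least 165.6 − 80.5 = 85.1.

85.1 ≤ AD ≤ 246.1 km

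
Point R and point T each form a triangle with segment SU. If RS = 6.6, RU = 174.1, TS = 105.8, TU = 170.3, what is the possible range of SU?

From triangle RSU: |6.6 − 174.1| < SU < 6.6 + 174.1, i.e. 167.5 < SU < 180.7.
From triangle TSU: 64.5 < SU < 276.1.
Both must hold, so SU lies in the intersection.

167.5 < SU < 180.7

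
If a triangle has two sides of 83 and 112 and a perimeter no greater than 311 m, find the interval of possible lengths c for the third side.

29 < c ≤ 116

Triangle inequality alone gives 29 < c < 195.
The perimeter condition gives c ≤ 311 − 83 − 112 = 116.
Intersecting the two: 29 < c ≤ 116.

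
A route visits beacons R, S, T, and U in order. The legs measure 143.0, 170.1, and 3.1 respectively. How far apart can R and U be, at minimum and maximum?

The maximum is all hops collinear in one direction: 143.0 + 170.1 + 3.1 = 316.2.
The longest hop is 170.1; the others sum to 146.1. Folding the others back against it leaves at least 170.1 − 146.1 = 24.0.

24.0 ≤ RU ≤ 316.2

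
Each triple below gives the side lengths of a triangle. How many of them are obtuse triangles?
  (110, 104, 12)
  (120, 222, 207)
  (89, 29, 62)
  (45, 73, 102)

(110,104,12): 12²+104² = 10960 < 12100 = 110² → obtuse
(120,222,207): 120²+207² = 57249 > 49284 = 222² → acute
(89,29,62): 29²+62² = 4685 < 7921 = 89² → obtuse
(45,73,102): 45²+73² = 7354 < 10404 = 102² → obtuse
3 of the 4 are obtuse.

3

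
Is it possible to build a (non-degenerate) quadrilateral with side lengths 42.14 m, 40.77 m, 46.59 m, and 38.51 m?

A quadrilateral exists iff every side is shorter than the sum of the others — equivalently, the longest side is less than the sum of the rest.
Longest side 46.59 < 121.42 (sum of the remaining 3), so yes.

Yes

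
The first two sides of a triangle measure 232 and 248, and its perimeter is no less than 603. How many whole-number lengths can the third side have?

357

Triangle inequality: 16 < x < 480. Perimeter ≥ 603 gives x ≥ 603 − 232 − 248 = 123.
So 123 ≤ x < 480; integers 123 through 479: 357 values.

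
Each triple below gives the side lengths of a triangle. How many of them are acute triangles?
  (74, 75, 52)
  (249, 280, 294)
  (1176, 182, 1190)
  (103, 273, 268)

(74,75,52): 52²+74² = 8180 > 5625 = 75² → acute
(249,280,294): 249²+280² = 140401 > 86436 = 294² → acute
(1176,182,1190): 182²+1176² = 1416100 = 1190² → right
(103,273,268): 103²+268² = 82433 > 74529 = 273² → acute
3 of the 4 are acute.

3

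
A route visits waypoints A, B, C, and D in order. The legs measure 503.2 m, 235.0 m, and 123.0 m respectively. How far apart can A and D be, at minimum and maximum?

145.2 ≤ AD ≤ 861.2 m

The maximum is all hops collinear in one direction: 503.2 + 235.0 + 123.0 = 861.2.
The longest hop is 503.2; the others sum to 358.0. Folding the others back against it leaves at least 503.2 − 358.0 = 145.2.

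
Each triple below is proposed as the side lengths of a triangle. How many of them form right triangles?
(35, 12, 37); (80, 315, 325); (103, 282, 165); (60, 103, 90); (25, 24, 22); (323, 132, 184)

2

(35,12,37): 12²+35² = 1369 = 37² → right
(80,315,325): 80²+315² = 105625 = 325² → right
(103,282,165): 103+165 ≤ 282, not a triangle
(60,103,90): 60²+90² = 11700 > 10609 = 103² → acute
(25,24,22): 22²+24² = 1060 > 625 = 25² → acute
(323,132,184): 132+184 ≤ 323, not a triangle
2 of the 6 are right.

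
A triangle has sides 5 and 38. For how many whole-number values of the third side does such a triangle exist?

The third side lies in the open interval (33, 43).
Integers from 34 to 42 inclusive: 42 − 34 + 1 = 9.

9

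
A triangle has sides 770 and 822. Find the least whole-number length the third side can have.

The third side must be strictly greater than |770 − 822| = 52.
The smallest integer above 52 is 53.

53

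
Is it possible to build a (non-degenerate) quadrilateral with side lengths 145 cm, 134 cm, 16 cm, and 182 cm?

A quadrilateral exists iff every side is shorter than the sum of the others — equivalently, the longest side is less than the sum of the rest.
Longest side 182 < 295 (sum of the remaining 3), so yes.

Yes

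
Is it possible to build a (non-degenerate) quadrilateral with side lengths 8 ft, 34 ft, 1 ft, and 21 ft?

No

For a quadrilateral, each side must be shorter than the sum of the others.
Here the longest side is 34, but the remaining 3 sides sum to only 30.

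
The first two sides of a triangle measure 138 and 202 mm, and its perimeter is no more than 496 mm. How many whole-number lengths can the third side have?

Triangle inequality: 64 < x < 340. Perimeter ≤ 496 gives x ≤ 496 − 138 − 202 = 156.
So 64 < x ≤ 156; integers 65 through 156: 92 values.

92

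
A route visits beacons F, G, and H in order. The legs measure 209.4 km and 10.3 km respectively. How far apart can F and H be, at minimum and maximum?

By the triangle inequality, |209.4 − 10.3| ≤ FH ≤ 209.4 + 10.3.

199.1 ≤ FH ≤ 219.7 km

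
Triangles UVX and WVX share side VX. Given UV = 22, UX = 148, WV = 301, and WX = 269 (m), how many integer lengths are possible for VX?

From triangle UVX: 126 < VX < 170.
From triangle WVX: 32 < VX < 570.
Intersection: 126 < VX < 170, so integers 127 through 169: 43 values.

43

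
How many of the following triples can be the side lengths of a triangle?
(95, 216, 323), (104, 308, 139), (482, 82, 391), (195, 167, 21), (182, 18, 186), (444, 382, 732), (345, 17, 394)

(95,216,323): 95+216 ≤ 323 → not valid
(104,139,308): 104+139 ≤ 308 → not valid
(82,391,482): 82+391 ≤ 482 → not valid
(21,167,195): 21+167 ≤ 195 → not valid
(18,182,186): 18+182 > 186 → valid
(382,444,732): 382+444 > 732 → valid
(17,345,394): 17+345 ≤ 394 → not valid
2 of the 7 triples form a triangle.

2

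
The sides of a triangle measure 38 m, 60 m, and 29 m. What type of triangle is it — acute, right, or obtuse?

obtuse

Compare the square of the longest side to the sum of squares of the other two: 29² + 38² = 2285 < 3600 = 60².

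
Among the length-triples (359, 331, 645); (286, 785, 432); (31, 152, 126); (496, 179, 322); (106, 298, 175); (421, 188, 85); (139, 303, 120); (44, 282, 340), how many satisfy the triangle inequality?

(331,359,645): 331+359 > 645 → valid
(286,432,785): 286+432 ≤ 785 → not valid
(31,126,152): 31+126 > 152 → valid
(179,322,496): 179+322 > 496 → valid
(106,175,298): 106+175 ≤ 298 → not valid
(85,188,421): 85+188 ≤ 421 → not valid
(120,139,303): 120+139 ≤ 303 → not valid
(44,282,340): 44+282 ≤ 340 → not valid
3 of the 8 triples form a triangle.

3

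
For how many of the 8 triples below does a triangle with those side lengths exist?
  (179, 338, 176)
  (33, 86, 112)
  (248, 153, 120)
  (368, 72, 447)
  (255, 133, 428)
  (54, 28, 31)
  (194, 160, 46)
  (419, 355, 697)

(176,179,338): 176+179 > 338 → valid
(33,86,112): 33+86 > 112 → valid
(120,153,248): 120+153 > 248 → valid
(72,368,447): 72+368 ≤ 447 → not valid
(133,255,428): 133+255 ≤ 428 → not valid
(28,31,54): 28+31 > 54 → valid
(46,160,194): 46+160 > 194 → valid
(355,419,697): 355+419 > 697 → valid
6 of the 8 triples form a triangle.

6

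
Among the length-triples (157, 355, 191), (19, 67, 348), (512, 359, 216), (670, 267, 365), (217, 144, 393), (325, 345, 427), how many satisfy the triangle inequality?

(157,191,355): 157+191 ≤ 355 → not valid
(19,67,348): 19+67 ≤ 348 → not valid
(216,359,512): 216+359 > 512 → valid
(267,365,670): 267+365 ≤ 670 → not valid
(144,217,393): 144+217 ≤ 393 → not valid
(325,345,427): 325+345 > 427 → valid
2 of the 6 triples form a triangle.

2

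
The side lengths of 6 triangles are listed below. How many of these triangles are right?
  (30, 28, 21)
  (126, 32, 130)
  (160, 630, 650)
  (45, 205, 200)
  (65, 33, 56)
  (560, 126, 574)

5

(30,28,21): 21²+28² = 1225 > 900 = 30² → acute
(126,32,130): 32²+126² = 16900 = 130² → right
(160,630,650): 160²+630² = 422500 = 650² → right
(45,205,200): 45²+200² = 42025 = 205² → right
(65,33,56): 33²+56² = 4225 = 65² → right
(560,126,574): 126²+560² = 329476 = 574² → right
5 of the 6 are right.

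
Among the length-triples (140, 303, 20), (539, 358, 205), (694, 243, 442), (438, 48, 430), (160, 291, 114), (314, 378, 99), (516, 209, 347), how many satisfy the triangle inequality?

(20,140,303): 20+140 ≤ 303 → not valid
(205,358,539): 205+358 > 539 → valid
(243,442,694): 243+442 ≤ 694 → not valid
(48,430,438): 48+430 > 438 → valid
(114,160,291): 114+160 ≤ 291 → not valid
(99,314,378): 99+314 > 378 → valid
(209,347,516): 209+347 > 516 → valid
4 of the 7 triples form a triangle.

4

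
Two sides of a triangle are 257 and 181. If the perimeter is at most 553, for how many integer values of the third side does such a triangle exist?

39

Triangle inequality: 76 < x < 438. Perimeter ≤ 553 gives x ≤ 553 − 257 − 181 = 115.
So 76 < x ≤ 115; integers 77 through 115: 39 values.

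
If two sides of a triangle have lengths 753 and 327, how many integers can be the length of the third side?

The third side lies in the open interval (426, 1080).
Integers from 427 to 1079 inclusive: 1079 − 427 + 1 = 653.

653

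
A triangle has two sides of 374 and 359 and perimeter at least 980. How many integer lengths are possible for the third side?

Triangle inequality: 15 < x < 733. Perimeter ≥ 980 gives x ≥ 980 − 374 − 359 = 247.
So 247 ≤ x < 733; integers 247 through 732: 486 values.

486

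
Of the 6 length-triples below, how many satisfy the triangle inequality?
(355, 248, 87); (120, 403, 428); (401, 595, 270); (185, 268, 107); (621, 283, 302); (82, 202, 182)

4

(87,248,355): 87+248 ≤ 355 → not valid
(120,403,428): 120+403 > 428 → valid
(270,401,595): 270+401 > 595 → valid
(107,185,268): 107+185 > 268 → valid
(283,302,621): 283+302 ≤ 621 → not valid
(82,182,202): 82+182 > 202 → valid
4 of the 6 triples form a triangle.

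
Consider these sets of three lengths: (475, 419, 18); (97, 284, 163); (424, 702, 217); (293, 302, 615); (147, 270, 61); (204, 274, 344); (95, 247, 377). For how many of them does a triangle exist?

(18,419,475): 18+419 ≤ 475 → not valid
(97,163,284): 97+163 ≤ 284 → not valid
(217,424,702): 217+424 ≤ 702 → not valid
(293,302,615): 293+302 ≤ 615 → not valid
(61,147,270): 61+147 ≤ 270 → not valid
(204,274,344): 204+274 > 344 → valid
(95,247,377): 95+247 ≤ 377 → not valid
1 of the 7 triples forms a triangle.

1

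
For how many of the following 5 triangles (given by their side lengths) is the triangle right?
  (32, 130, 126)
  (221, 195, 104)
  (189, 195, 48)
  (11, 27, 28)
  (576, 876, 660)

(32,130,126): 32²+126² = 16900 = 130² → right
(221,195,104): 104²+195² = 48841 = 221² → right
(189,195,48): 48²+189² = 38025 = 195² → right
(11,27,28): 11²+27² = 850 > 784 = 28² → acute
(576,876,660): 576²+660² = 767376 = 876² → right
4 of the 5 are right.

4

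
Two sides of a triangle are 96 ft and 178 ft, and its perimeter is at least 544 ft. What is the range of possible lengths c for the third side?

270 ≤ c < 274

Triangle inequality alone gives 82 < c < 274.
The perimeter condition gives c ≥ 544 − 96 − 178 = 270.
Intersecting the two: 270 ≤ c < 274.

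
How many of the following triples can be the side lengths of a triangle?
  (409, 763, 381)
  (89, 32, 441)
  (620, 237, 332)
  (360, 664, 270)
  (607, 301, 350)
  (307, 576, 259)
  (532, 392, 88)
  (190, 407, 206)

(381,409,763): 381+409 > 763 → valid
(32,89,441): 32+89 ≤ 441 → not valid
(237,332,620): 237+332 ≤ 620 → not valid
(270,360,664): 270+360 ≤ 664 → not valid
(301,350,607): 301+350 > 607 → valid
(259,307,576): 259+307 ≤ 576 → not valid
(88,392,532): 88+392 ≤ 532 → not valid
(190,206,407): 190+206 ≤ 407 → not valid
2 of the 8 triples form a triangle.

2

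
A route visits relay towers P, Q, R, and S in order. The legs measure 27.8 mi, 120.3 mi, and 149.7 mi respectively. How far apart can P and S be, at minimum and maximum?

The maximum is all hops collinear in one direction: 27.8 + 120.3 + 149.7 = 297.8.
The longest hop is 149.7; the others sum to 148.1. Folding the others back against it leaves at least 149.7 − 148.1 = 1.6.

1.6 ≤ PS ≤ 297.8 mi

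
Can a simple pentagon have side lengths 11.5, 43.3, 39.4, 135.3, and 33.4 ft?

No

For a pentagon, each side must be shorter than the sum of the others.
Here the longest side is 135.3, but the remaining 4 sides sum to only 127.6.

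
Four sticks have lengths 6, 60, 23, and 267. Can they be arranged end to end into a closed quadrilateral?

No

For a quadrilateral, each side must be shorter than the sum of the others.
Here the longest side is 267, but the remaining 3 sides sum to only 89.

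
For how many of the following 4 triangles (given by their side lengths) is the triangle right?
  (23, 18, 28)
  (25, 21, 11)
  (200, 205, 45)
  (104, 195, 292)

(23,18,28): 18²+23² = 853 > 784 = 28² → acute
(25,21,11): 11²+21² = 562 < 625 = 25² → obtuse
(200,205,45): 45²+200² = 42025 = 205² → right
(104,195,292): 104²+195² = 48841 < 85264 = 292² → obtuse
1 of the 4 is right.

1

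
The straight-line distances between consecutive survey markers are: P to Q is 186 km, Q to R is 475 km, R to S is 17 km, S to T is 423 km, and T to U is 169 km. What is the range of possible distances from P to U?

The maximum is all hops collinear in one direction: 186 + 475 + 17 + 423 + 169 = 1270.
The longest hop is 475; the others sum to 795. Since 475 ≤ 795, the path can fold back on itself completely, so the minimum distance is 0.

0 ≤ PU ≤ 1270 km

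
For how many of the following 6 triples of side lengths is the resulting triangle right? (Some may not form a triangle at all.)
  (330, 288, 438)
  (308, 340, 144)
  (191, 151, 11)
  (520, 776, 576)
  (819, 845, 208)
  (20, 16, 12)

5

(330,288,438): 288²+330² = 191844 = 438² → right
(308,340,144): 144²+308² = 115600 = 340² → right
(191,151,11): 11+151 ≤ 191, not a triangle
(520,776,576): 520²+576² = 602176 = 776² → right
(819,845,208): 208²+819² = 714025 = 845² → right
(20,16,12): 12²+16² = 400 = 20² → right
5 of the 6 are right.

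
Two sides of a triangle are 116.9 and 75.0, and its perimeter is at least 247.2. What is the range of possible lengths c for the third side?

55.3 ≤ c < 191.9

Triangle inequality alone gives 41.9 < c < 191.9.
The perimeter condition gives c ≥ 247.2 − 116.9 − 75.0 = 55.3.
Intersecting the two: 55.3 ≤ c < 191.9.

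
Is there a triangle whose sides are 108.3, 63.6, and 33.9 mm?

The longest side is 108.3, but the other two sum to only 97.5.
97.5 < 108.3, so the triangle inequality fails.

No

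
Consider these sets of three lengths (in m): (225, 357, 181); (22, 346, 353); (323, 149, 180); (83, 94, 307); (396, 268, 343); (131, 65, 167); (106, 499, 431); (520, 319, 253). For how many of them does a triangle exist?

(181,225,357): 181+225 > 357 → valid
(22,346,353): 22+346 > 353 → valid
(149,180,323): 149+180 > 323 → valid
(83,94,307): 83+94 ≤ 307 → not valid
(268,343,396): 268+343 > 396 → valid
(65,131,167): 65+131 > 167 → valid
(106,431,499): 106+431 > 499 → valid
(253,319,520): 253+319 > 520 → valid
7 of the 8 triples form a triangle.

7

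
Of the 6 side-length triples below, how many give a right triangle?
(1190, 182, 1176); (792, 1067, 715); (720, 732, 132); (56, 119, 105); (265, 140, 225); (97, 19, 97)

(1190,182,1176): 182²+1176² = 1416100 = 1190² → right
(792,1067,715): 715²+792² = 1138489 = 1067² → right
(720,732,132): 132²+720² = 535824 = 732² → right
(56,119,105): 56²+105² = 14161 = 119² → right
(265,140,225): 140²+225² = 70225 = 265² → right
(97,19,97): 19²+97² = 9770 > 9409 = 97² → acute
5 of the 6 are right.

5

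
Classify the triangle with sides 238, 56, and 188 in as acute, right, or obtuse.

obtuse

Compare the square of the longest side to the sum of squares of the other two: 56² + 188² = 38480 < 56644 = 238².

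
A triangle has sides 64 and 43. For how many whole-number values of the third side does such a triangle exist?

The third side lies in the open interval (21, 107).
Integers from 22 to 106 inclusive: 106 − 22 + 1 = 85.

85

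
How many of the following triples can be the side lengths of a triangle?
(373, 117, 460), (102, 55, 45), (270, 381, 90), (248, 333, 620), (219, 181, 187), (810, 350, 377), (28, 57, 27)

2

(117,373,460): 117+373 > 460 → valid
(45,55,102): 45+55 ≤ 102 → not valid
(90,270,381): 90+270 ≤ 381 → not valid
(248,333,620): 248+333 ≤ 620 → not valid
(181,187,219): 181+187 > 219 → valid
(350,377,810): 350+377 ≤ 810 → not valid
(27,28,57): 27+28 ≤ 57 → not valid
2 of the 7 triples form a triangle.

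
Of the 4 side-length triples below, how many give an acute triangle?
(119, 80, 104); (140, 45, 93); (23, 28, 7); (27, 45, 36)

1

(119,80,104): 80²+104² = 17216 > 14161 = 119² → acute
(140,45,93): 45+93 ≤ 140, not a triangle
(23,28,7): 7²+23² = 578 < 784 = 28² → obtuse
(27,45,36): 27²+36² = 2025 = 45² → right
1 of the 4 is acute.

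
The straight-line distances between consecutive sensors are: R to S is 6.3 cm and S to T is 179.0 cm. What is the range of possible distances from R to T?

By the triangle inequality, |6.3 − 179.0| ≤ RT ≤ 6.3 + 179.0.

172.7 ≤ RT ≤ 185.3 cm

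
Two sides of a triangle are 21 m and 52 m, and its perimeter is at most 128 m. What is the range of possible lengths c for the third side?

31 < c ≤ 55 m

Triangle inequality alone gives 31 < c < 73.
The perimeter condition gives c ≤ 128 − 21 − 52 = 55.
Intersecting the two: 31 < c ≤ 55.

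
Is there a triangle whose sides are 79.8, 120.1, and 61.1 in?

The longest side is 120.1, and the other two sum to 140.9.
Since 140.9 > 120.1, the triangle inequality holds.

Yes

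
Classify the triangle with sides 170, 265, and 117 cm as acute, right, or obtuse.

obtuse

Compare the square of the longest side to the sum of squares of the other two: 117² + 170² = 42589 < 70225 = 265².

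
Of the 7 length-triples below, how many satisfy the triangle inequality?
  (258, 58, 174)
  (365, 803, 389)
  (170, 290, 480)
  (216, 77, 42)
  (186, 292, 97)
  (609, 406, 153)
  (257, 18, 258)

1

(58,174,258): 58+174 ≤ 258 → not valid
(365,389,803): 365+389 ≤ 803 → not valid
(170,290,480): 170+290 ≤ 480 → not valid
(42,77,216): 42+77 ≤ 216 → not valid
(97,186,292): 97+186 ≤ 292 → not valid
(153,406,609): 153+406 ≤ 609 → not valid
(18,257,258): 18+257 > 258 → valid
1 of the 7 triples forms a triangle.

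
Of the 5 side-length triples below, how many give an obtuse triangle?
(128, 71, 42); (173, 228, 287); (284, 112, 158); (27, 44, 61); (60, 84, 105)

(128,71,42): 42+71 ≤ 128, not a triangle
(173,228,287): 173²+228² = 81913 < 82369 = 287² → obtuse
(284,112,158): 112+158 ≤ 284, not a triangle
(27,44,61): 27²+44² = 2665 < 3721 = 61² → obtuse
(60,84,105): 60²+84² = 10656 < 11025 = 105² → obtuse
3 of the 5 are obtuse.

3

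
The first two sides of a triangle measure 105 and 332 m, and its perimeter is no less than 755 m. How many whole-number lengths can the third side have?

119

Triangle inequality: 227 < x < 437. Perimeter ≥ 755 gives x ≥ 755 − 105 − 332 = 318.
So 318 ≤ x < 437; integers 318 through 436: 119 values.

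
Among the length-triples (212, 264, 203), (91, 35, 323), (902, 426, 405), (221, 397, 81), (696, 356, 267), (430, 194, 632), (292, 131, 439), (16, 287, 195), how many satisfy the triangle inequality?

(203,212,264): 203+212 > 264 → valid
(35,91,323): 35+91 ≤ 323 → not valid
(405,426,902): 405+426 ≤ 902 → not valid
(81,221,397): 81+221 ≤ 397 → not valid
(267,356,696): 267+356 ≤ 696 → not valid
(194,430,632): 194+430 ≤ 632 → not valid
(131,292,439): 131+292 ≤ 439 → not valid
(16,195,287): 16+195 ≤ 287 → not valid
1 of the 8 triples forms a triangle.

1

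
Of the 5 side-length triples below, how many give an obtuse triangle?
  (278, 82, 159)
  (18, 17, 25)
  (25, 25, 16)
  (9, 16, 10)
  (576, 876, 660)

2

(278,82,159): 82+159 ≤ 278, not a triangle
(18,17,25): 17²+18² = 613 < 625 = 25² → obtuse
(25,25,16): 16²+25² = 881 > 625 = 25² → acute
(9,16,10): 9²+10² = 181 < 256 = 16² → obtuse
(576,876,660): 576²+660² = 767376 = 876² → right
2 of the 5 are obtuse.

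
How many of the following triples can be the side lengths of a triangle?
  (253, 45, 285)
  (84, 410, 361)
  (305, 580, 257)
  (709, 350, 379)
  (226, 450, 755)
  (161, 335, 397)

(45,253,285): 45+253 > 285 → valid
(84,361,410): 84+361 > 410 → valid
(257,305,580): 257+305 ≤ 580 → not valid
(350,379,709): 350+379 > 709 → valid
(226,450,755): 226+450 ≤ 755 → not valid
(161,335,397): 161+335 > 397 → valid
4 of the 6 triples form a triangle.

4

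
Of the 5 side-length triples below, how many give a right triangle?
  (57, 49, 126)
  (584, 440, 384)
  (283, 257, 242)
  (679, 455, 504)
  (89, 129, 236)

(57,49,126): 49+57 ≤ 126, not a triangle
(584,440,384): 384²+440² = 341056 = 584² → right
(283,257,242): 242²+257² = 124613 > 80089 = 283² → acute
(679,455,504): 455²+504² = 461041 = 679² → right
(89,129,236): 89+129 ≤ 236, not a triangle
2 of the 5 are right.

2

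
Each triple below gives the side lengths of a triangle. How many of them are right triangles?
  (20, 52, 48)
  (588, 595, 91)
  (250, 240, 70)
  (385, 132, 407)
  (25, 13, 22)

(20,52,48): 20²+48² = 2704 = 52² → right
(588,595,91): 91²+588² = 354025 = 595² → right
(250,240,70): 70²+240² = 62500 = 250² → right
(385,132,407): 132²+385² = 165649 = 407² → right
(25,13,22): 13²+22² = 653 > 625 = 25² → acute
4 of the 5 are right.

4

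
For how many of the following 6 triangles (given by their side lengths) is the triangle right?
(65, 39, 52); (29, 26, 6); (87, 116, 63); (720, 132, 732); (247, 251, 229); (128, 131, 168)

2

(65,39,52): 39²+52² = 4225 = 65² → right
(29,26,6): 6²+26² = 712 < 841 = 29² → obtuse
(87,116,63): 63²+87² = 11538 < 13456 = 116² → obtuse
(720,132,732): 132²+720² = 535824 = 732² → right
(247,251,229): 229²+247² = 113450 > 63001 = 251² → acute
(128,131,168): 128²+131² = 33545 > 28224 = 168² → acute
2 of the 6 are right.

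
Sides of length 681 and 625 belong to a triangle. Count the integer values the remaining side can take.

1249

The third side lies in the open interval (56, 1306).
Integers from 57 to 1305 inclusive: 1305 − 57 + 1 = 1249.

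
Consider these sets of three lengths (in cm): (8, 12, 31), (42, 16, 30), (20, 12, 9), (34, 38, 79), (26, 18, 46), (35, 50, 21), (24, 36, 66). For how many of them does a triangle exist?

3

(8,12,31): 8+12 ≤ 31 → not valid
(16,30,42): 16+30 > 42 → valid
(9,12,20): 9+12 > 20 → valid
(34,38,79): 34+38 ≤ 79 → not valid
(18,26,46): 18+26 ≤ 46 → not valid
(21,35,50): 21+35 > 50 → valid
(24,36,66): 24+36 ≤ 66 → not valid
3 of the 7 triples form a triangle.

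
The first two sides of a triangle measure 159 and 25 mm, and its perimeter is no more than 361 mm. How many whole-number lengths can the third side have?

Triangle inequality: 134 < x < 184. Perimeter ≤ 361 gives x ≤ 361 − 159 − 25 = 177.
So 134 < x ≤ 177; integers 135 through 177: 43 values.

43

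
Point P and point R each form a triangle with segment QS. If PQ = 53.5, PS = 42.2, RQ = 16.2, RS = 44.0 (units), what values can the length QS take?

27.8 < QS < 60.2

From triangle PQS: |53.5 − 42.2| < QS < 53.5 + 42.2, i.e. 11.3 < QS < 95.7.
From triangle RQS: 27.8 < QS < 60.2.
Both must hold, so QS lies in the intersection.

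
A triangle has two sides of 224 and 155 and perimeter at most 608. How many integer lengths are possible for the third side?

160

Triangle inequality: 69 < x < 379. Perimeter ≤ 608 gives x ≤ 608 − 224 − 155 = 229.
So 69 < x ≤ 229; integers 70 through 229: 160 values.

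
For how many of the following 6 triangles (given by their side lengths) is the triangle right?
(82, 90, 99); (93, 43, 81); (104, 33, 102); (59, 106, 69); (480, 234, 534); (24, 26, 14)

(82,90,99): 82²+90² = 14824 > 9801 = 99² → acute
(93,43,81): 43²+81² = 8410 < 8649 = 93² → obtuse
(104,33,102): 33²+102² = 11493 > 10816 = 104² → acute
(59,106,69): 59²+69² = 8242 < 11236 = 106² → obtuse
(480,234,534): 234²+480² = 285156 = 534² → right
(24,26,14): 14²+24² = 772 > 676 = 26² → acute
1 of the 6 is right.

1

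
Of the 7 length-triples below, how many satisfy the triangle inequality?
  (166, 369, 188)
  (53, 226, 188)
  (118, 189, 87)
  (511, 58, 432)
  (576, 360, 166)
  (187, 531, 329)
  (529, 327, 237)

(166,188,369): 166+188 ≤ 369 → not valid
(53,188,226): 53+188 > 226 → valid
(87,118,189): 87+118 > 189 → valid
(58,432,511): 58+432 ≤ 511 → not valid
(166,360,576): 166+360 ≤ 576 → not valid
(187,329,531): 187+329 ≤ 531 → not valid
(237,327,529): 237+327 > 529 → valid
3 of the 7 triples form a triangle.

3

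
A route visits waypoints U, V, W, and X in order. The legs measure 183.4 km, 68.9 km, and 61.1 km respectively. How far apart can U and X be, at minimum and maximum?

The maximum is all hops collinear in one direction: 183.4 + 68.9 + 61.1 = 313.4.
The longest hop is 183.4; the others sum to 130.0. Folding the others back against it leaves at least 183.4 − 130.0 = 53.4.

53.4 ≤ UX ≤ 313.4 km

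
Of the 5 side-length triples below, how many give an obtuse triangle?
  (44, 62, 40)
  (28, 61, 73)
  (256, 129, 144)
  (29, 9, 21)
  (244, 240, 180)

(44,62,40): 40²+44² = 3536 < 3844 = 62² → obtuse
(28,61,73): 28²+61² = 4505 < 5329 = 73² → obtuse
(256,129,144): 129²+144² = 37377 < 65536 = 256² → obtuse
(29,9,21): 9²+21² = 522 < 841 = 29² → obtuse
(244,240,180): 180²+240² = 90000 > 59536 = 244² → acute
4 of the 5 are obtuse.

4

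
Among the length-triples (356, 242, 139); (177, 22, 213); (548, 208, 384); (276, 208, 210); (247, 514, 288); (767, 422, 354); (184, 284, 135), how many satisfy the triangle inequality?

(139,242,356): 139+242 > 356 → valid
(22,177,213): 22+177 ≤ 213 → not valid
(208,384,548): 208+384 > 548 → valid
(208,210,276): 208+210 > 276 → valid
(247,288,514): 247+288 > 514 → valid
(354,422,767): 354+422 > 767 → valid
(135,184,284): 135+184 > 284 → valid
6 of the 7 triples form a triangle.

6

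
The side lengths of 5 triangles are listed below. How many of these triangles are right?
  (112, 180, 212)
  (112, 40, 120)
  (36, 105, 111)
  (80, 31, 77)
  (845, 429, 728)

3

(112,180,212): 112²+180² = 44944 = 212² → right
(112,40,120): 40²+112² = 14144 < 14400 = 120² → obtuse
(36,105,111): 36²+105² = 12321 = 111² → right
(80,31,77): 31²+77² = 6890 > 6400 = 80² → acute
(845,429,728): 429²+728² = 714025 = 845² → right
3 of the 5 are right.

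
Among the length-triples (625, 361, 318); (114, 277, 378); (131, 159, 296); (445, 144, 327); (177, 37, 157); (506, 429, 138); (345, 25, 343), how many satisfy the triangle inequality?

(318,361,625): 318+361 > 625 → valid
(114,277,378): 114+277 > 378 → valid
(131,159,296): 131+159 ≤ 296 → not valid
(144,327,445): 144+327 > 445 → valid
(37,157,177): 37+157 > 177 → valid
(138,429,506): 138+429 > 506 → valid
(25,343,345): 25+343 > 345 → valid
6 of the 7 triples form a triangle.

6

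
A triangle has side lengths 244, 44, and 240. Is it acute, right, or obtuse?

Compare the square of the longest side to the sum of squares of the other two: 44² + 240² = 59536 = 244².

right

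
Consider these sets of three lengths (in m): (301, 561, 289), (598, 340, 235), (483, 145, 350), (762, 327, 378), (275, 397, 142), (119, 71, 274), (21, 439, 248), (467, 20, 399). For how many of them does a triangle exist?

3

(289,301,561): 289+301 > 561 → valid
(235,340,598): 235+340 ≤ 598 → not valid
(145,350,483): 145+350 > 483 → valid
(327,378,762): 327+378 ≤ 762 → not valid
(142,275,397): 142+275 > 397 → valid
(71,119,274): 71+119 ≤ 274 → not valid
(21,248,439): 21+248 ≤ 439 → not valid
(20,399,467): 20+399 ≤ 467 → not valid
3 of the 8 triples form a triangle.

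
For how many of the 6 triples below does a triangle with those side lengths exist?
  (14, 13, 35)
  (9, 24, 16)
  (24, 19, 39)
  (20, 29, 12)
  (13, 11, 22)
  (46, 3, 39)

(13,14,35): 13+14 ≤ 35 → not valid
(9,16,24): 9+16 > 24 → valid
(19,24,39): 19+24 > 39 → valid
(12,20,29): 12+20 > 29 → valid
(11,13,22): 11+13 > 22 → valid
(3,39,46): 3+39 ≤ 46 → not valid
4 of the 6 triples form a triangle.

4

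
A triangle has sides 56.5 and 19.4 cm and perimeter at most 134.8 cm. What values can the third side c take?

Triangle inequality alone gives 37.1 < c < 75.9.
The perimeter condition gives c ≤ 134.8 − 56.5 − 19.4 = 58.9.
Intersecting the two: 37.1 < c ≤ 58.9.

37.1 < c ≤ 58.9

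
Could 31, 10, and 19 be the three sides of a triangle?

The longest side is 31, but the other two sum to only 29.
29 < 31, so the triangle inequality fails.

No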